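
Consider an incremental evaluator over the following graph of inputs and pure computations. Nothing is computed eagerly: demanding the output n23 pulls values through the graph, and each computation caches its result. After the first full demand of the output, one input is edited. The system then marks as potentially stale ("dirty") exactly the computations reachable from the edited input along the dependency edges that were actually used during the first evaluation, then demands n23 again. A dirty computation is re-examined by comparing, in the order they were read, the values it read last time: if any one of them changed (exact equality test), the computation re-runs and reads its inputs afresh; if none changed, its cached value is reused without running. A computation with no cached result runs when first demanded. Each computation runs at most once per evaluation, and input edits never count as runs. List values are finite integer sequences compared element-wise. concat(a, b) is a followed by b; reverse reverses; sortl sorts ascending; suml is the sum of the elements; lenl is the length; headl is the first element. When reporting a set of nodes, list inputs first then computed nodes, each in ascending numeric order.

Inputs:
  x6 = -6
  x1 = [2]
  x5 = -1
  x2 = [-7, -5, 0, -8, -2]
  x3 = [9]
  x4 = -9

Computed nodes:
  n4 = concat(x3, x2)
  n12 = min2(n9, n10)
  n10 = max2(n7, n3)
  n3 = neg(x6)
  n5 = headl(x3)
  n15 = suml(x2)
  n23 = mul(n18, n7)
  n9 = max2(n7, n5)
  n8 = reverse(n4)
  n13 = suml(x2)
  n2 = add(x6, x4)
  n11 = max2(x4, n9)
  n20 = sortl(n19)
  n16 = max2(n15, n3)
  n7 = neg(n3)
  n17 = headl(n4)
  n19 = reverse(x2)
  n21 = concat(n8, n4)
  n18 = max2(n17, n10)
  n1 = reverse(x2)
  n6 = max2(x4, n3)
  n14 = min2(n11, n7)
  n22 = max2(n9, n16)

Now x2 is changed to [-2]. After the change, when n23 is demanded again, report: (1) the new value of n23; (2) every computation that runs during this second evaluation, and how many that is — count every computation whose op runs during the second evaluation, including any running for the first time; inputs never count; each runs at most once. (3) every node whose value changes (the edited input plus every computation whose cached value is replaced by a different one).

n23 now evaluates to -54.
Run set: n4, n17 (2 run).
Changed values: x2, n4.
The important point: n17 recomputes to an identical value, and the output ends up unchanged.

Initial pass — values computed on the first demand:
  n3 = neg(-6) = 6
  n4 = concat([9], [-7, -5, 0, -8, -2]) = [9, -7, -5, 0, -8, -2]
  n7 = neg(6) = -6
  n10 = max2(-6, 6) = 6
  n17 = headl([9, -7, -5, 0, -8, -2]) = 9
  n18 = max2(9, 6) = 9
  n23 = mul(9, -6) = -54

Second demand — change propagation:
  n4: re-runs because x2 [-7, -5, 0, -8, -2]->[-2]; new result [9, -2].
  n17: re-runs because n4 [9, -7, -5, 0, -8, -2]->[9, -2]; new result 9 (unchanged).
  n18: re-examined; everything it read last time is the same (n17 unchanged, n10 unchanged) — cache 9 kept, no run.
  n23: re-examined; everything it read last time is the same (n18 unchanged, n7 unchanged) — cache -54 kept, no run.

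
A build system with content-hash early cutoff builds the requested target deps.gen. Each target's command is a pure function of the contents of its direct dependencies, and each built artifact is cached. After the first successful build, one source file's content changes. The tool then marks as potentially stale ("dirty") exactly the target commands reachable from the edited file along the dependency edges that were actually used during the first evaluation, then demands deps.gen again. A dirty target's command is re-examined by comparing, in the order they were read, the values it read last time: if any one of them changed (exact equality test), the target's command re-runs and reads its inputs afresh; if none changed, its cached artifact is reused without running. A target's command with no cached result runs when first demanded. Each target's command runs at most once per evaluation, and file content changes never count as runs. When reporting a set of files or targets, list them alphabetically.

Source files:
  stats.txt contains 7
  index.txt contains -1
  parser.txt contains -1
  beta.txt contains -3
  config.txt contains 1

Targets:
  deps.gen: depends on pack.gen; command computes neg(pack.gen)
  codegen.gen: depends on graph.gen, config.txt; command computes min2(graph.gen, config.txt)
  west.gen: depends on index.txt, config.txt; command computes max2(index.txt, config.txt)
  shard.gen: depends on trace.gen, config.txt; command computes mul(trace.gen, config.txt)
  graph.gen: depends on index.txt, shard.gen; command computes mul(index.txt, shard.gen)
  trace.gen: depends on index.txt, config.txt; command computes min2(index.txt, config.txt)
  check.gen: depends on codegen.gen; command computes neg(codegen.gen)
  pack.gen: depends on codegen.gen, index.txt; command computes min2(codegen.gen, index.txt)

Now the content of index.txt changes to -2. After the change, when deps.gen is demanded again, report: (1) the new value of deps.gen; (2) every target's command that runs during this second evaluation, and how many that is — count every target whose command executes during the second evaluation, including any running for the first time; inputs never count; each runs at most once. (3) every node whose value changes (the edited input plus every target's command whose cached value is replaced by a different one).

First evaluation (everything demanded from the output):
  trace.gen = min2(-1, 1) = -1
  shard.gen = mul(-1, 1) = -1
  graph.gen = mul(-1, -1) = 1
  codegen.gen = min2(1, 1) = 1
  pack.gen = min2(1, -1) = -1
  deps.gen = neg(-1) = 1

Propagation after the edit:
  trace.gen: runs — index.txt -1->-2; result -2.
  shard.gen: runs — trace.gen -1->-2; result -2.
  graph.gen: runs — index.txt -1->-2; shard.gen -1->-2; result 4.
  codegen.gen: runs — graph.gen 1->4; result 1 (same value as before).
  pack.gen: runs — index.txt -1->-2; result -2.
  deps.gen: runs — pack.gen -1->-2; result 2.

New value of deps.gen: 2.
Target commands that run: codegen.gen, deps.gen, graph.gen, pack.gen, shard.gen, trace.gen — 6 in total.
Values that change: deps.gen, graph.gen, index.txt, pack.gen, shard.gen, trace.gen.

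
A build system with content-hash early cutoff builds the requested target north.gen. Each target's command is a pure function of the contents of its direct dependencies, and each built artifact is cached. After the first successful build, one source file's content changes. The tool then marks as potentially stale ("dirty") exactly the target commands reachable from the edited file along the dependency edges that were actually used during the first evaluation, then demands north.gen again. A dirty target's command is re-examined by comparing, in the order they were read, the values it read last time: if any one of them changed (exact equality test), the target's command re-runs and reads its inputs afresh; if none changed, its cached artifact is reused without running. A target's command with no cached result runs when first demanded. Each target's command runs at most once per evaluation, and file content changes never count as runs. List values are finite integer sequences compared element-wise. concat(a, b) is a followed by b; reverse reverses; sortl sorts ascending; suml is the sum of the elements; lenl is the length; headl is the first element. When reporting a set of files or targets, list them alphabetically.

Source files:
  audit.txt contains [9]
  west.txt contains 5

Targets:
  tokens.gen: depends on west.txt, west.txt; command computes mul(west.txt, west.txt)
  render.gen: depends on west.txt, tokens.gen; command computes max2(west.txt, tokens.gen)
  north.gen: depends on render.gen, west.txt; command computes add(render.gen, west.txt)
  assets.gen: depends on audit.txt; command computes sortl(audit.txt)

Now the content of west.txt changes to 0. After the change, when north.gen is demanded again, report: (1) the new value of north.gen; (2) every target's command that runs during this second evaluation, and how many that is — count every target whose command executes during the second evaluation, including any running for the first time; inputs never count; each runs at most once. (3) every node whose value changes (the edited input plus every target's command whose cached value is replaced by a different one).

First evaluation (everything demanded from the output):
  tokens.gen = mul(5, 5) = 25
  render.gen = max2(5, 25) = 25
  north.gen = add(25, 5) = 30

Propagation after the edit:
  tokens.gen: runs — west.txt 5->0; west.txt 5->0; result 0.
  render.gen: runs — west.txt 5->0; tokens.gen 25->0; result 0.
  north.gen: runs — render.gen 25->0; west.txt 5->0; result 0.

New value of north.gen: 0.
Target commands that run: north.gen, render.gen, tokens.gen — 3 in total.
Values that change: north.gen, render.gen, tokens.gen, west.txt.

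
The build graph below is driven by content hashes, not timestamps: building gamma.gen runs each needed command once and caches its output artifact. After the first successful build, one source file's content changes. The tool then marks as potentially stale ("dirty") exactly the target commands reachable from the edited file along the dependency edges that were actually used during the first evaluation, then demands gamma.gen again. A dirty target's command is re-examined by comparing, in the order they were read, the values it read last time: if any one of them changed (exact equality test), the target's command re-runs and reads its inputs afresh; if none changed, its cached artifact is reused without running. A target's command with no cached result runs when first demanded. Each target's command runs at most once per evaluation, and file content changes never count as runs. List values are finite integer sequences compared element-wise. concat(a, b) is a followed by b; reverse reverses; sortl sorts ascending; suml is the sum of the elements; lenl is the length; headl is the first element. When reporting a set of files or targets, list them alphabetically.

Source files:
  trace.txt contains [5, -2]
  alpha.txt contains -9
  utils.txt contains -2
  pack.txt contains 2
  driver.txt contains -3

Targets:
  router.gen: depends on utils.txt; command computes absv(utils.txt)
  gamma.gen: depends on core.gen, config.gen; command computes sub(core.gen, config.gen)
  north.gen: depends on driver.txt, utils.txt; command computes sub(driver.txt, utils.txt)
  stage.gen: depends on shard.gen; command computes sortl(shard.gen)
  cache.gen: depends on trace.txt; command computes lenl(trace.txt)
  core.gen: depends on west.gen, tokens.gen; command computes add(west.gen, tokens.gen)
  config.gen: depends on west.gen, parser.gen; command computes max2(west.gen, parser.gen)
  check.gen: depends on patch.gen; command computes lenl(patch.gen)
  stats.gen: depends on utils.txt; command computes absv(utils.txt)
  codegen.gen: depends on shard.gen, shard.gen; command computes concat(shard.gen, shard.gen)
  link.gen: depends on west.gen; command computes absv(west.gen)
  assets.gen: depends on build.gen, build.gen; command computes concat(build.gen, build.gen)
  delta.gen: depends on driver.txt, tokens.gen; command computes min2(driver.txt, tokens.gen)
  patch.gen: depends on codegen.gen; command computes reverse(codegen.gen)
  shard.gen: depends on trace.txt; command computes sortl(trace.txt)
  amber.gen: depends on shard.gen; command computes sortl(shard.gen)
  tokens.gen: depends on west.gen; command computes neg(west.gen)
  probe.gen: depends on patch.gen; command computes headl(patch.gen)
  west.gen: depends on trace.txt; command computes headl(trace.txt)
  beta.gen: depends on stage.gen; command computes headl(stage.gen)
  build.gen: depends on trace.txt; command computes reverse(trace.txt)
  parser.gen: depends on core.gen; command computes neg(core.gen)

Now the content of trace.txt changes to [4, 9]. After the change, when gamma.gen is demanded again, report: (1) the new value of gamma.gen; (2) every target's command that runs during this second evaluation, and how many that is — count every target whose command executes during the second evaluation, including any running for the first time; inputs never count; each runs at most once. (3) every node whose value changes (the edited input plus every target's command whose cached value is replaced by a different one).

Initial pass — values computed on the first demand:
  west.gen = headl([5, -2]) = 5
  tokens.gen = neg(5) = -5
  core.gen = add(5, -5) = 0
  parser.gen = neg(0) = 0
  config.gen = max2(5, 0) = 5
  gamma.gen = sub(0, 5) = -5

Second demand — change propagation:
  west.gen: re-runs because trace.txt [5, -2]->[4, 9]; new result 4.
  tokens.gen: re-runs because west.gen 5->4; new result -4.
  core.gen: re-runs because west.gen 5->4; tokens.gen -5->-4; new result 0 (unchanged).
  parser.gen: re-examined; everything it read last time is the same (core.gen unchanged) — cache 0 kept, no run.
  config.gen: re-runs because west.gen 5->4; new result 4.
  gamma.gen: re-runs because config.gen 5->4; new result -4.

The important point: at parser.gen every value read last time is unchanged, so the dirty flag clears without a run.

gamma.gen now evaluates to -4.
Run set: config.gen, core.gen, gamma.gen, tokens.gen, west.gen (5 run).
Changed values: config.gen, gamma.gen, tokens.gen, trace.txt, west.gen.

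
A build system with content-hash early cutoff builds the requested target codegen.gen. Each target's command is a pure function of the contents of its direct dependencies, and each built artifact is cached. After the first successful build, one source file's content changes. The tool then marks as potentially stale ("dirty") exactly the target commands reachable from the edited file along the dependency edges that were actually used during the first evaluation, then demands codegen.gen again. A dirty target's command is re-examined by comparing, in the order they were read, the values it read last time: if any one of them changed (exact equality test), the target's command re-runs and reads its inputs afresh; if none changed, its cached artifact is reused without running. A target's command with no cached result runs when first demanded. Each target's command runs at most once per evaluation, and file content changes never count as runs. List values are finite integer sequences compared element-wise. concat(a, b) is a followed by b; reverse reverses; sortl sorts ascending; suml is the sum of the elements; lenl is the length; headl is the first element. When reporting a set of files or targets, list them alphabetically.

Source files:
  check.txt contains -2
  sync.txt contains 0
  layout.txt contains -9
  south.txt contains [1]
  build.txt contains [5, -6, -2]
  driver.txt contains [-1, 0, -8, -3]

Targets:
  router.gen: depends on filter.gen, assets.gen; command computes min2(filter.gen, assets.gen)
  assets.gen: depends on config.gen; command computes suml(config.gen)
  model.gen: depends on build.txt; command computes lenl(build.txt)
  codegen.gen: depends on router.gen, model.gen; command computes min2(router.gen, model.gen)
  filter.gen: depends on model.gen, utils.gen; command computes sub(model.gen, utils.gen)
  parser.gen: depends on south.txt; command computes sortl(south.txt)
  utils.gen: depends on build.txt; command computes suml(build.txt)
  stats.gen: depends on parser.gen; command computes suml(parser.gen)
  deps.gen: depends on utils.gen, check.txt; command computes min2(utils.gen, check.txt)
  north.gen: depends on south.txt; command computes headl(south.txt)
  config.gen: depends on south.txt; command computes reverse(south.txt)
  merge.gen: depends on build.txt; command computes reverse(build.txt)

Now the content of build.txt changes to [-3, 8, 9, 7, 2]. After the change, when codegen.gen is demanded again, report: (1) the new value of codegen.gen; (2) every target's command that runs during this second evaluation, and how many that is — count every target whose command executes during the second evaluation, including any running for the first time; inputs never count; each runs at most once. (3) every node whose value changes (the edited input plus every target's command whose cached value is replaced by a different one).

New value of codegen.gen: -18.
Target commands that run: codegen.gen, filter.gen, model.gen, router.gen, utils.gen — 5 in total.
Values that change: build.txt, codegen.gen, filter.gen, model.gen, router.gen, utils.gen.

First evaluation (everything demanded from the output):
  config.gen = reverse([1]) = [1]
  assets.gen = suml([1]) = 1
  model.gen = lenl([5, -6, -2]) = 3
  utils.gen = suml([5, -6, -2]) = -3
  filter.gen = sub(3, -3) = 6
  router.gen = min2(6, 1) = 1
  codegen.gen = min2(1, 3) = 1

Propagation after the edit:
  model.gen: runs — build.txt [5, -6, -2]->[-3, 8, 9, 7, 2]; result 5.
  utils.gen: runs — build.txt [5, -6, -2]->[-3, 8, 9, 7, 2]; result 23.
  filter.gen: runs — model.gen 3->5; utils.gen -3->23; result -18.
  router.gen: runs — filter.gen 6->-18; result -18.
  codegen.gen: runs — router.gen 1->-18; model.gen 3->5; result -18.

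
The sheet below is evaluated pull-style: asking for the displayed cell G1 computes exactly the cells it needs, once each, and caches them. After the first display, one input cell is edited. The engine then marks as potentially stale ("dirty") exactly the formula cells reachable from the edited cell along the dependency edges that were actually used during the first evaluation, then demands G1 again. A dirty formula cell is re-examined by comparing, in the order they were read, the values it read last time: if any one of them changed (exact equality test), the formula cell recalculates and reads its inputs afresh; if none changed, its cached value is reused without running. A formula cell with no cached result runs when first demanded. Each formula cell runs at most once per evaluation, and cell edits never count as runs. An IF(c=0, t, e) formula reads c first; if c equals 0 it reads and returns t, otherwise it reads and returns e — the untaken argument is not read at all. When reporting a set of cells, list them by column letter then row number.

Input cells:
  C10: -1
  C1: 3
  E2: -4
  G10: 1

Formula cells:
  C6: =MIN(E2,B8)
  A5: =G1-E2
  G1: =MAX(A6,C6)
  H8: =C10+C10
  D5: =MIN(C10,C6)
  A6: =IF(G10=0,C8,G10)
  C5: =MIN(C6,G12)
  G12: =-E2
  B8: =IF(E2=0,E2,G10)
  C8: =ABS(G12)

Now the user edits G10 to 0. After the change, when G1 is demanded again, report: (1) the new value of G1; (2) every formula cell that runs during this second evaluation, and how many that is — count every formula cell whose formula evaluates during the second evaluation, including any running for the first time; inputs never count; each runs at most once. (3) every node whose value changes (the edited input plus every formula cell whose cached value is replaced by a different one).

First demand of the output computes:
  A6 = IF(G10=0: G10=1 -> else branch G10) = 1
  B8 = IF(E2=0: E2=-4 -> else branch G10) = 1
  C6 = MIN(-4, 1) = -4
  G1 = MAX(1, -4) = 1

After the edit, cleaning proceeds:
  B8: a read changed (G10 1->0) — executes, giving 0.
  C6: a read changed (B8 1->0) — executes, giving -4 — identical to its old value.
  G12: had never run; runs now, result 4.
  C8: had never run; runs now, result 4.
  A6: a read changed (G10 1->0; G10 1->0) — executes, giving 4.
  G1: a read changed (A6 1->4) — executes, giving 4.

Note the branch switch — C8, G12 had no cache and run now for the first time.

Demanding G1 again yields 4.
6 formula cells run: A6, B8, C6, C8, G1, G12.
The nodes whose values change: A6, B8, G1, G10.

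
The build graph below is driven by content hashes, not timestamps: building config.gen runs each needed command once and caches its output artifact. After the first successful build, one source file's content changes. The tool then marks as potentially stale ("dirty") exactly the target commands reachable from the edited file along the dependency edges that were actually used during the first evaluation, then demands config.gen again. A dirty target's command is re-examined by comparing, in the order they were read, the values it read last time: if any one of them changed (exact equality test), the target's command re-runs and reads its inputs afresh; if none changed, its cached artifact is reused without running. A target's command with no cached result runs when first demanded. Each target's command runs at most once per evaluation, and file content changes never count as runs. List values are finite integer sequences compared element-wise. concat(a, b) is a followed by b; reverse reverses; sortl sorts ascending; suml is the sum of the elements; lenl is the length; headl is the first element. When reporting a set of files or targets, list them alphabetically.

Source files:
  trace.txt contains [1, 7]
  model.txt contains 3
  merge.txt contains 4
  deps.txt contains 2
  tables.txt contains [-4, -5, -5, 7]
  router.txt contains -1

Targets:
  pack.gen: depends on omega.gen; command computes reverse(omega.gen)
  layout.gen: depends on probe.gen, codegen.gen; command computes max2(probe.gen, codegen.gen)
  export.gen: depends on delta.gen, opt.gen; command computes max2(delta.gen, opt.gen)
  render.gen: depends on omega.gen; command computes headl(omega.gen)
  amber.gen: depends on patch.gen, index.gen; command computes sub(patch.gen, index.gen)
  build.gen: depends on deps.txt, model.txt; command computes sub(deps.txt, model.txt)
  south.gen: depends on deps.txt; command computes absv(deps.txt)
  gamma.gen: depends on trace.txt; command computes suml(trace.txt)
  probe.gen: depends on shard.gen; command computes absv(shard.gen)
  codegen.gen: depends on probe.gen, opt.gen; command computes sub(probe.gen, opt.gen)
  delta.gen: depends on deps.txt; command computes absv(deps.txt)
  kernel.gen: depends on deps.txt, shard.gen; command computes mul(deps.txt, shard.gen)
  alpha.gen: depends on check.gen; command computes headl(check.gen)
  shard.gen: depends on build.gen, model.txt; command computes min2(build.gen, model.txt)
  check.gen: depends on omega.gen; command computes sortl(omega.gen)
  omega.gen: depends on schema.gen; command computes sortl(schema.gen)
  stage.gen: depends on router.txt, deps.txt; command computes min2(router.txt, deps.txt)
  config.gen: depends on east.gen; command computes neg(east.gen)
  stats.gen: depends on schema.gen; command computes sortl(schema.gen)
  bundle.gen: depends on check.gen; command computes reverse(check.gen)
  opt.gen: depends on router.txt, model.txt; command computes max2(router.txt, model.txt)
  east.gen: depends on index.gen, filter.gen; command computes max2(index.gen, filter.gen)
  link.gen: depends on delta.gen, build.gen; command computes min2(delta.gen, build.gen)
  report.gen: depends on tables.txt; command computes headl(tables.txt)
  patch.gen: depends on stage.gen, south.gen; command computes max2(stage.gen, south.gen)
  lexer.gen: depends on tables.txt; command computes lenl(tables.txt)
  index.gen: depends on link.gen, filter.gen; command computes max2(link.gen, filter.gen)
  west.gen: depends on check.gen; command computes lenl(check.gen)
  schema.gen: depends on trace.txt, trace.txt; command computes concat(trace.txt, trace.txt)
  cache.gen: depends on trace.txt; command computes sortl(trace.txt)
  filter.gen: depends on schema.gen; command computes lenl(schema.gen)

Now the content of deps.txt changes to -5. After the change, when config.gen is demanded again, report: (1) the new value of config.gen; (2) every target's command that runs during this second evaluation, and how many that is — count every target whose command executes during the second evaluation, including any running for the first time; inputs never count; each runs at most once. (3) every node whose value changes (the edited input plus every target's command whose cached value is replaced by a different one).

config.gen now evaluates to -4.
Run set: build.gen, delta.gen, index.gen, link.gen (4 run).
Changed values: build.gen, delta.gen, deps.txt, link.gen.
The important point: index.gen recomputes to an identical value, and the output ends up unchanged.

Initial pass — values computed on the first demand:
  build.gen = sub(2, 3) = -1
  delta.gen = absv(2) = 2
  link.gen = min2(2, -1) = -1
  schema.gen = concat([1, 7], [1, 7]) = [1, 7, 1, 7]
  filter.gen = lenl([1, 7, 1, 7]) = 4
  index.gen = max2(-1, 4) = 4
  east.gen = max2(4, 4) = 4
  config.gen = neg(4) = -4

Second demand — change propagation:
  build.gen: re-runs because deps.txt 2->-5; new result -8.
  delta.gen: re-runs because deps.txt 2->-5; new result 5.
  link.gen: re-runs because delta.gen 2->5; build.gen -1->-8; new result -8.
  index.gen: re-runs because link.gen -1->-8; new result 4 (unchanged).
  east.gen: re-examined; everything it read last time is the same (index.gen unchanged, filter.gen unchanged) — cache 4 kept, no run.
  config.gen: re-examined; everything it read last time is the same (east.gen unchanged) — cache -4 kept, no run.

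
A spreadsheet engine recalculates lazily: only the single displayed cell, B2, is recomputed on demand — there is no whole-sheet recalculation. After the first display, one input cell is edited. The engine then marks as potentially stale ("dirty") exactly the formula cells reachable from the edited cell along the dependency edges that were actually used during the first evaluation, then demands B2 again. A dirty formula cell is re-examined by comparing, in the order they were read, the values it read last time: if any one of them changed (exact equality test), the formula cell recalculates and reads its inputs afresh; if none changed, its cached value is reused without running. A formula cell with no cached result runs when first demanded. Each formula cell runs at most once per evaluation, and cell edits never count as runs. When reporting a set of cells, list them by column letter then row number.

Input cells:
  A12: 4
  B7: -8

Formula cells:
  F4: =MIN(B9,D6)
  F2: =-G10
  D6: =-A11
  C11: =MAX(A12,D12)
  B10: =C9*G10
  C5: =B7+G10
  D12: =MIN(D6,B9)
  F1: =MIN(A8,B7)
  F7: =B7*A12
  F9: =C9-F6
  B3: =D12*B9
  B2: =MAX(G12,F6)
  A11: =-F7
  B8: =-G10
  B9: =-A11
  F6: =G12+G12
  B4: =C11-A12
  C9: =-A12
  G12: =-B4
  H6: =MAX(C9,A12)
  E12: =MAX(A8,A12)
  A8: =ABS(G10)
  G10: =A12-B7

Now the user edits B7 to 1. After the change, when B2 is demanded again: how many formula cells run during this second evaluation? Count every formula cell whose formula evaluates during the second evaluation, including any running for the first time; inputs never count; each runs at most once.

Formula cells that run: A11, B9, C11, D6, D12, F7 — 6 in total.
Key observation: the change is absorbed at C11 — it re-runs but produces the same value, and the output's value is unchanged.

First evaluation (everything demanded from the output):
  F7 = -8 * 4 = -32
  A11 = -(-32) = 32
  B9 = -(32) = -32
  D6 = -(32) = -32
  D12 = MIN(-32, -32) = -32
  C11 = MAX(4, -32) = 4
  B4 = 4 - 4 = 0
  G12 = -(0) = 0
  F6 = 0 + 0 = 0
  B2 = MAX(0, 0) = 0

Propagation after the edit:
  F7: runs — B7 -8->1; result 4.
  A11: runs — F7 -32->4; result -4.
  B9: runs — A11 32->-4; result 4.
  D6: runs — A11 32->-4; result 4.
  D12: runs — D6 -32->4; B9 -32->4; result 4.
  C11: runs — D12 -32->4; result 4 (same value as before).
  B4: checked — values it read are unchanged (C11 unchanged, A12 unchanged); reused cached 0 without running.
  G12: checked — values it read are unchanged (B4 unchanged); reused cached 0 without running.
  F6: checked — values it read are unchanged (G12 unchanged, G12 unchanged); reused cached 0 without running.
  B2: checked — values it read are unchanged (G12 unchanged, F6 unchanged); reused cached 0 without running.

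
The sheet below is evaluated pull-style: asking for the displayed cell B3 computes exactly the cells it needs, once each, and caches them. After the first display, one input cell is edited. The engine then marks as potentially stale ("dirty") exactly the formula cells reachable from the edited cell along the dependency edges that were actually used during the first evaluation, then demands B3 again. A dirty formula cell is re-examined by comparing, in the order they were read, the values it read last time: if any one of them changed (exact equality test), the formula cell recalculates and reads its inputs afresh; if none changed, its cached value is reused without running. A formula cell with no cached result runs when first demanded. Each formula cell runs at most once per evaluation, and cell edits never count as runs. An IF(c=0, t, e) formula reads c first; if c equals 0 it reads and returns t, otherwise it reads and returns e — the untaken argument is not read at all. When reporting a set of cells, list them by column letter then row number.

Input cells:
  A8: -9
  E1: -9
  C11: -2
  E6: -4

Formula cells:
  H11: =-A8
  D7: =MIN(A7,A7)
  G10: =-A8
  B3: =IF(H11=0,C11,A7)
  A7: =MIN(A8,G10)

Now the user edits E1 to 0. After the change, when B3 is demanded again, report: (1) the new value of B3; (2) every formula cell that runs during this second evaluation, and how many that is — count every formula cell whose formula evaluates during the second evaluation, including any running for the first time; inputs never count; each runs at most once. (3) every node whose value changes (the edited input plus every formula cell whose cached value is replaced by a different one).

First demand of the output computes:
  G10 = -(-9) = 9
  A7 = MIN(-9, 9) = -9
  H11 = -(-9) = 9
  B3 = IF(H11=0: H11=9 -> else branch A7) = -9

After the edit, cleaning proceeds:
  no node depends on E1 at all; the second demand re-runs nothing.

Note the shortcut — nothing in the graph depends on E1 at all, so no recomputation happens.

Demanding B3 again yields -9.
0 formula cells run: none.
The nodes whose values change: E1.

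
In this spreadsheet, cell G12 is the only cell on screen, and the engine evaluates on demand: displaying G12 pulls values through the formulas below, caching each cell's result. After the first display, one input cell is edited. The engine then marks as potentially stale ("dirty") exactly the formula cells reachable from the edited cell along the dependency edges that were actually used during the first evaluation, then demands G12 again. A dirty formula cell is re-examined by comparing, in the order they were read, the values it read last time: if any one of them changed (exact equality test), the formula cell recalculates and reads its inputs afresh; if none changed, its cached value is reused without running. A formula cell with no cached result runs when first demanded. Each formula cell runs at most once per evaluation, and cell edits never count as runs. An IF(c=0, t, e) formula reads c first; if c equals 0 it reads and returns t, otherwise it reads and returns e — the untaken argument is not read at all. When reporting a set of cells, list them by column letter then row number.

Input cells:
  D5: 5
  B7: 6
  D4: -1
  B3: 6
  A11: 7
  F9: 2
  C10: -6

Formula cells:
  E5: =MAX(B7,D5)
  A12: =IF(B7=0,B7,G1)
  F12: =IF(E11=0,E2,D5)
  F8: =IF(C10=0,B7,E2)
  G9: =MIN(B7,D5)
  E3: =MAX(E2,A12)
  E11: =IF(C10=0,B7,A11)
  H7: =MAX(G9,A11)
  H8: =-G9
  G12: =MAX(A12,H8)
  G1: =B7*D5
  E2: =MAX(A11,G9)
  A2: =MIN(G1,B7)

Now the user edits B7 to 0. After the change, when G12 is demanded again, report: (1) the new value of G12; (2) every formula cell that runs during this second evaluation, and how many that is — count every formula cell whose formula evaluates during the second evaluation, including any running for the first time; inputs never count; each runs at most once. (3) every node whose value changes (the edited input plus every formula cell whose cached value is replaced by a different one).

G12 now evaluates to 0.
Run set: A12, G9, G12, H8 (4 run).
Changed values: A12, B7, G9, G12, H8.
The important point: the flipped condition redirects demand; G1 is left stale, never re-checked.

Initial pass — values computed on the first demand:
  G1 = 6 * 5 = 30
  A12 = IF(B7=0: B7=6 -> else branch G1) = 30
  G9 = MIN(6, 5) = 5
  H8 = -(5) = -5
  G12 = MAX(30, -5) = 30

Second demand — change propagation:
  G1: dirty yet unreached — the second evaluation never asks for it.
  A12: re-runs because B7 6->0; new result 0.
  G9: re-runs because B7 6->0; new result 0.
  H8: re-runs because G9 5->0; new result 0.
  G12: re-runs because A12 30->0; H8 -5->0; new result 0.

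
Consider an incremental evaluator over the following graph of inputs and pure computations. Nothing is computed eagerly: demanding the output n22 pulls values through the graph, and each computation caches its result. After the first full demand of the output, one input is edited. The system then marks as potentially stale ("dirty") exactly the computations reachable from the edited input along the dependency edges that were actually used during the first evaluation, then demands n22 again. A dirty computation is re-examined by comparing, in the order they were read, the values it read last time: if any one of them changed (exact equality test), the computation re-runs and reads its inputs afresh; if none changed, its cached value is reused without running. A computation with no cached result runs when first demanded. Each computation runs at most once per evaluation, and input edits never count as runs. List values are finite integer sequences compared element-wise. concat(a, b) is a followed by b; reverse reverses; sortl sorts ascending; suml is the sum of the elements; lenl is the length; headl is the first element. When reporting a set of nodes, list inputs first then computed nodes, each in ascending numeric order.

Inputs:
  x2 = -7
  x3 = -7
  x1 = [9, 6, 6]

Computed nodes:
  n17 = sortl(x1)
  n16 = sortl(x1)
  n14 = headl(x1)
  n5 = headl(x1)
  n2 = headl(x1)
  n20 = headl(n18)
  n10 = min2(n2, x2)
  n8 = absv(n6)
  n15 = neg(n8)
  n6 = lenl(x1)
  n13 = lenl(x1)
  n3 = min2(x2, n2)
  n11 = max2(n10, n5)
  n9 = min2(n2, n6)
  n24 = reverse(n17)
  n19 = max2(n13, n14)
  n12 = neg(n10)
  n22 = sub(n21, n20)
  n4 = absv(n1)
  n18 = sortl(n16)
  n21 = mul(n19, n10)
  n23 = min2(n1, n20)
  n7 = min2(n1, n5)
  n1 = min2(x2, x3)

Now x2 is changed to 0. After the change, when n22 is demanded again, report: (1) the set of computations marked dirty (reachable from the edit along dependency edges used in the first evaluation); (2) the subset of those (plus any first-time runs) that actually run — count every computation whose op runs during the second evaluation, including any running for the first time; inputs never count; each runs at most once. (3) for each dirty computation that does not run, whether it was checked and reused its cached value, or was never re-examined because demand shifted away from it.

Initial pass — values computed on the first demand:
  n2 = headl([9, 6, 6]) = 9
  n10 = min2(9, -7) = -7
  n13 = lenl([9, 6, 6]) = 3
  n14 = headl([9, 6, 6]) = 9
  n16 = sortl([9, 6, 6]) = [6, 6, 9]
  n18 = sortl([6, 6, 9]) = [6, 6, 9]
  n19 = max2(3, 9) = 9
  n20 = headl([6, 6, 9]) = 6
  n21 = mul(9, -7) = -63
  n22 = sub(-63, 6) = -69

Second demand — change propagation:
  n10: re-runs because x2 -7->0; new result 0.
  n21: re-runs because n10 -7->0; new result 0.
  n22: re-runs because n21 -63->0; new result -6.

Dirty set: n10, n21, n22.
Run set: n10, n21, n22 (3 run).
All dirty computations ended up running.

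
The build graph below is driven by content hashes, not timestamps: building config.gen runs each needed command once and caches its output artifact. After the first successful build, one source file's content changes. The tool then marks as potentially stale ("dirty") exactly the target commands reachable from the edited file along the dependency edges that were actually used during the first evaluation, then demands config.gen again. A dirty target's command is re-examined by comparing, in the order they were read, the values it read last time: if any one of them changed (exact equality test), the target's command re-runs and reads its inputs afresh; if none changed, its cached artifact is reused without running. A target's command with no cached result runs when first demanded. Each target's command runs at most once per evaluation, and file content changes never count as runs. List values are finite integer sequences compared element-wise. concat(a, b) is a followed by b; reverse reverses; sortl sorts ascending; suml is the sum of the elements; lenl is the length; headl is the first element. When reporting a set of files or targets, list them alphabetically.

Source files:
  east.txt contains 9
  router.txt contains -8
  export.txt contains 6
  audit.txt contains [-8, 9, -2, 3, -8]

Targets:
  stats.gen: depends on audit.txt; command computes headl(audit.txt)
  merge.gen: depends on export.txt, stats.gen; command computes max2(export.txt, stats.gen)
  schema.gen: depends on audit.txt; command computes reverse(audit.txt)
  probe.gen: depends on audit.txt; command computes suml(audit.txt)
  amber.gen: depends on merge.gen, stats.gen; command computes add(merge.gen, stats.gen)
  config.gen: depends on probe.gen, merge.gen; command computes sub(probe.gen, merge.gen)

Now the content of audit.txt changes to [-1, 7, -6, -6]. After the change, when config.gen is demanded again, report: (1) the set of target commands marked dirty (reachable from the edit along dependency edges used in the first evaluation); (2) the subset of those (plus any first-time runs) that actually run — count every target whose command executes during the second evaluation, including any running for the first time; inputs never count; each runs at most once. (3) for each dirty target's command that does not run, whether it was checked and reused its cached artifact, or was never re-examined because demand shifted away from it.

Initial pass — values computed on the first demand:
  probe.gen = suml([-8, 9, -2, 3, -8]) = -6
  stats.gen = headl([-8, 9, -2, 3, -8]) = -8
  merge.gen = max2(6, -8) = 6
  config.gen = sub(-6, 6) = -12

Second demand — change propagation:
  probe.gen: re-runs because audit.txt [-8, 9, -2, 3, -8]->[-1, 7, -6, -6]; new result -6 (unchanged).
  stats.gen: re-runs because audit.txt [-8, 9, -2, 3, -8]->[-1, 7, -6, -6]; new result -1.
  merge.gen: re-runs because stats.gen -8->-1; new result 6 (unchanged).
  config.gen: re-examined; everything it read last time is the same (probe.gen unchanged, merge.gen unchanged) — cache -12 kept, no run.

The important point: at config.gen every value read last time is unchanged, so the dirty flag clears without a run.

Dirty set: config.gen, merge.gen, probe.gen, stats.gen.
Run set: merge.gen, probe.gen, stats.gen (3 run).
Re-examined without running (cache reused): config.gen.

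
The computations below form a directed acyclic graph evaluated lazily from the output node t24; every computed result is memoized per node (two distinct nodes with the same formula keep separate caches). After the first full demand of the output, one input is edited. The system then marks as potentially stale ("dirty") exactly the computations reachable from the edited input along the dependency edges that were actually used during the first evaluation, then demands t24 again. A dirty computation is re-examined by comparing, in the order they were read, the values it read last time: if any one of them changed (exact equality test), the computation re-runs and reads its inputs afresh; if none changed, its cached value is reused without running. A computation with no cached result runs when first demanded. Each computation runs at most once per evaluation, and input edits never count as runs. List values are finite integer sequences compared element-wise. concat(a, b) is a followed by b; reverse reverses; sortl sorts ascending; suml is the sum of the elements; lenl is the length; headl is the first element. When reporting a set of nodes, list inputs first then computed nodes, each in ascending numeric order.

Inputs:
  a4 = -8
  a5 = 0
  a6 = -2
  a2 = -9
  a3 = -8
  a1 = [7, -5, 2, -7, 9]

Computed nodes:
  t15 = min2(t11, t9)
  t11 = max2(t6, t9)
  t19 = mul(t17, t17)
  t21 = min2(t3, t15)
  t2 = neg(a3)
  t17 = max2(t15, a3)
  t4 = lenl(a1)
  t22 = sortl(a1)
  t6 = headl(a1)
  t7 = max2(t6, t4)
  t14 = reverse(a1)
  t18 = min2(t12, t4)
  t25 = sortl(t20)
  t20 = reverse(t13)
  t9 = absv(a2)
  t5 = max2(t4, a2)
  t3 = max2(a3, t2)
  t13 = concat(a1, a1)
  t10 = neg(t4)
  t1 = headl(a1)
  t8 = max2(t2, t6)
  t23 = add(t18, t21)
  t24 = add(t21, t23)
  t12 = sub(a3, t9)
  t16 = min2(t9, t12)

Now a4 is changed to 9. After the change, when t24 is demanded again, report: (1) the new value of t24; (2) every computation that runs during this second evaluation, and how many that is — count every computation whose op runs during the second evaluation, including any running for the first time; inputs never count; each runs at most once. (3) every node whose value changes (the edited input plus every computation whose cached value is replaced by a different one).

First demand of the output computes:
  t2 = neg(-8) = 8
  t3 = max2(-8, 8) = 8
  t4 = lenl([7, -5, 2, -7, 9]) = 5
  t6 = headl([7, -5, 2, -7, 9]) = 7
  t9 = absv(-9) = 9
  t11 = max2(7, 9) = 9
  t12 = sub(-8, 9) = -17
  t15 = min2(9, 9) = 9
  t18 = min2(-17, 5) = -17
  t21 = min2(8, 9) = 8
  t23 = add(-17, 8) = -9
  t24 = add(8, -9) = -1

After the edit, cleaning proceeds:
  no node depends on a4 at all; the second demand re-runs nothing.

Note the shortcut — nothing in the graph depends on a4 at all, so no recomputation happens.

Demanding t24 again yields -1.
0 computations run: none.
The nodes whose values change: a4.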